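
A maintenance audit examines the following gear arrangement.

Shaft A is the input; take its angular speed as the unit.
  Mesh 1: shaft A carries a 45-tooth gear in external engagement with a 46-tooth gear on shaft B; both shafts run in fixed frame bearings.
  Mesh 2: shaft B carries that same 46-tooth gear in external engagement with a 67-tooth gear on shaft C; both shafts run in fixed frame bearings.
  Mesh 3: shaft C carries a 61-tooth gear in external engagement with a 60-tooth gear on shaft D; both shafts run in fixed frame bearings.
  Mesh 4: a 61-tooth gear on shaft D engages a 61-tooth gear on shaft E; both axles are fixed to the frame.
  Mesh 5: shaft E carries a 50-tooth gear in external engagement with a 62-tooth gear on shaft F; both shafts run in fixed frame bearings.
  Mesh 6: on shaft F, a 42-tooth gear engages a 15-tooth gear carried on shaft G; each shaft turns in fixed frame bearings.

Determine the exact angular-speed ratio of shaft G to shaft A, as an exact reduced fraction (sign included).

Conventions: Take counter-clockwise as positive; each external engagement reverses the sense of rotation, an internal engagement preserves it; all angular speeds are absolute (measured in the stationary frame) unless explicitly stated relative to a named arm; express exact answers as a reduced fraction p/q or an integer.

6405/4154

class = fixed-axis compound train [6 meshes; 6 ratios multiply, 6 sense flips]
mesh 1 [45T→46T]: running ratio 45/46, sense −
mesh 2 [46T→67T]: running ratio 45/67, sense +
mesh 3 [61T→60T]: running ratio 183/268, sense −
mesh 4 [61T→61T]: running ratio 183/268, sense +
mesh 5 [50T→62T]: running ratio 4575/8308, sense −
mesh 6 [42T→15T]: running ratio 6405/4154, sense +
ω_out/ω_in = 6405/4154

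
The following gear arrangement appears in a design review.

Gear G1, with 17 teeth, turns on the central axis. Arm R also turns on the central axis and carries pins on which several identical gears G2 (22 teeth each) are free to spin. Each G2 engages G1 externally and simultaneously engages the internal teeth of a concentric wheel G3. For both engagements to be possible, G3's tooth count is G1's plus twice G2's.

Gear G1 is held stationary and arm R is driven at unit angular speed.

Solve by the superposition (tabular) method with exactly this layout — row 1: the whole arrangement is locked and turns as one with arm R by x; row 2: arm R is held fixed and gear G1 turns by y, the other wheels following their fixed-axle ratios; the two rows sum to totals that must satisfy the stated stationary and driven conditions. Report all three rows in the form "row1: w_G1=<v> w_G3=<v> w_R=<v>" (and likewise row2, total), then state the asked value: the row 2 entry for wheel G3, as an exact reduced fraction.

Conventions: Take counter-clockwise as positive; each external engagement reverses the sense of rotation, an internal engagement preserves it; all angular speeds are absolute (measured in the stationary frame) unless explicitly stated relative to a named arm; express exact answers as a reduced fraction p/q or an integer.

row1: w_G1=1 w_G3=1 w_R=1
row2: w_G1=-1 w_G3=17/61 w_R=0
total: w_G1=0 w_G3=78/61 w_R=1
asked value: 17/61

planetary set (17T centre, 22T on arm, 61T internal) — Willis relation
row 1 — lock + rotate with arm: ω_sun = ω_ring = ω_arm = x
row 2 (arm held, sun turns y): ω_ring = −(17/61)·y, ω_arm = 0
boundary: total ω_sun = x + y = 0 and total ω_arm = x = 1  ⇒  y = -1, x = 1
row 2 ring = −(17/61)·(-1) = 17/61
totals (row 1 + row 2): sun 1 + (-1) = 0, ring 1 + 17/61 = 78/61, arm 1 + 0 = 1
asked cell (row2, ring) = 17/61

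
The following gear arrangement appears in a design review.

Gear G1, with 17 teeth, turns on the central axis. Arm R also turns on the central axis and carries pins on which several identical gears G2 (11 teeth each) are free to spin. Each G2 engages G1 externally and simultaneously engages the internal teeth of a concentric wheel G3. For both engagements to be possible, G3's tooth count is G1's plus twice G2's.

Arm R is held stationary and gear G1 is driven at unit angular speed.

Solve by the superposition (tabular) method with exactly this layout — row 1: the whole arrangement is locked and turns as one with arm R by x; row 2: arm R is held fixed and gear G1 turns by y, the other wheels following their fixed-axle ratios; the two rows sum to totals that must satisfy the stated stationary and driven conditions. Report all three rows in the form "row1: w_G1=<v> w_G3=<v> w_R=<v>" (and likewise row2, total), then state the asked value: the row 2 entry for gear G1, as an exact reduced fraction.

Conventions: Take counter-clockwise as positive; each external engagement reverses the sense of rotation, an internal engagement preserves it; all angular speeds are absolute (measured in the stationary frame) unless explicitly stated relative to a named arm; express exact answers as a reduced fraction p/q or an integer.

row1: w_G1=0 w_G3=0 w_R=0
row2: w_G1=1 w_G3=-17/39 w_R=0
total: w_G1=1 w_G3=-17/39 w_R=0
asked value: 1

class = planetary set [G3 = 17+2·11 = 39; Willis about the carrier]
row 1 (train locked, turned with arm): all members turn x
row 2 — arm fixed, fixed-axis ratios: sun y, ring −(17/39)·y, arm 0
boundary: total ω_arm = x = 0 and total ω_sun = x + y = 1  ⇒  y = 1, x = 0
row 2 ring = −(17/39)·1 = -17/39
totals (row 1 + row 2): sun 0 + 1 = 1, ring 0 + (-17/39) = -17/39, arm 0 + 0 = 0
asked cell (row2, sun) = 1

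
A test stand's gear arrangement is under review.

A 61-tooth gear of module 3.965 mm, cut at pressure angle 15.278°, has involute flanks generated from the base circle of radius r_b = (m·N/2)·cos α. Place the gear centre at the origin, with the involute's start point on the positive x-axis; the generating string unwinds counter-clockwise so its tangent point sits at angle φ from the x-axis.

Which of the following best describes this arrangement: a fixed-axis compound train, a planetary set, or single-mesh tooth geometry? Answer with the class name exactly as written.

single-mesh tooth geometry

class = single-mesh tooth geometry [base-circle involute, m = 3.965, 61T]
classification: single-mesh tooth geometry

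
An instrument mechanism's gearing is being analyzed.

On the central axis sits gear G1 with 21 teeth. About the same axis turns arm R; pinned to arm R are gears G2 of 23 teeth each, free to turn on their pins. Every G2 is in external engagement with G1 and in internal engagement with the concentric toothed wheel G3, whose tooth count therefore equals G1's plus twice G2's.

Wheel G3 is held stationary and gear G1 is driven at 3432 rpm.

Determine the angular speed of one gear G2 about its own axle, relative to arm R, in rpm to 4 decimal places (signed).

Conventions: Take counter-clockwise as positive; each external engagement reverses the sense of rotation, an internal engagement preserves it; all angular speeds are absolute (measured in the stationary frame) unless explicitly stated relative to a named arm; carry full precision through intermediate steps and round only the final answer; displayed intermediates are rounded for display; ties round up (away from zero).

recognized (axles ride arm R): planetary set, 21/23/67 teeth
normalise by the input: solve with ω_sun = 1, then scale by 3432 rpm
ring teeth: 21 + 2·23 = 67
21(ω_sun−ω_arm) = −67(ω_ring−ω_arm),  ω_ring = 0, ω_sun = 1
21(1−ω_arm) = −67(0−ω_arm)  ⇒  88·ω_arm = 21  ⇒  ω_arm = 21/88
sun–planet mesh: 21·(1−21/88) = −23·(ω_p−ω_arm)  ⇒  ω_p−ω_arm = -1407/2024
scale: ω_p−ω_arm = -1407/2024 × 3432 rpm = -2385.7826 rpm

-2385.7826 rpm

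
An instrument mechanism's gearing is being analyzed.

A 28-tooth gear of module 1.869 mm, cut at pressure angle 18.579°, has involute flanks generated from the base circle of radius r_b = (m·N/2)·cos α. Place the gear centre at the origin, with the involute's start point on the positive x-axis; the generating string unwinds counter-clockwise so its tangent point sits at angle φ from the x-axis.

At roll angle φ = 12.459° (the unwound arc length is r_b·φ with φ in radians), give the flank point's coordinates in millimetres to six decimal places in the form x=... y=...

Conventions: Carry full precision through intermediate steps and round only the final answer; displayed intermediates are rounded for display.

topology: single-mesh involute geometry — m = 1.869, N = 28
pitch radius r_p = m·N/2 = 1.869·28/2 = 26.166000
base radius r_b = r_p·cos α = 26.166000·cos 18.579° = 24.802365
roll angle φ = 12.459° = 0.21745057 rad
x = r_b·(cos φ + φ·sin φ) = 25.381839
y = r_b·(sin φ − φ·cos φ) = 0.084605

x=25.381839 y=0.084605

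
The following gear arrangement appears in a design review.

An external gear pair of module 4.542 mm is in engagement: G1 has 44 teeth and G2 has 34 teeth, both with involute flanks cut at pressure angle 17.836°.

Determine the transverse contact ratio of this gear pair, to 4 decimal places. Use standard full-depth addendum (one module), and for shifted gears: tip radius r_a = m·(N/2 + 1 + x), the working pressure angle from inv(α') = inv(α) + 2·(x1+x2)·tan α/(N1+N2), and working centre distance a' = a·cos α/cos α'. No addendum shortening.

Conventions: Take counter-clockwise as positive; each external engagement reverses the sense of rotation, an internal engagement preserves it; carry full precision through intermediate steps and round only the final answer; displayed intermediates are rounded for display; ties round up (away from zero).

class = single-mesh tooth geometry [involute pair 44T × 34T, m = 4.542]
base radii: r_b1 = 95.121366, r_b2 = 73.502874
tip radii: r_a1 = 104.466000, r_a2 = 81.756000
no profile shift: α' = α, a' = a
action lengths: √(r_a1²−r_b1²) = 43.186467, √(r_a2²−r_b2²) = 35.796244
base pitch p_b = π·m·cos α = 13.583299
CR = (43.186467 + 35.796244 − 177.138000·sin 17.83600°)/13.583299 = 1.820360
contact ratio ≈ 1.8204

1.8204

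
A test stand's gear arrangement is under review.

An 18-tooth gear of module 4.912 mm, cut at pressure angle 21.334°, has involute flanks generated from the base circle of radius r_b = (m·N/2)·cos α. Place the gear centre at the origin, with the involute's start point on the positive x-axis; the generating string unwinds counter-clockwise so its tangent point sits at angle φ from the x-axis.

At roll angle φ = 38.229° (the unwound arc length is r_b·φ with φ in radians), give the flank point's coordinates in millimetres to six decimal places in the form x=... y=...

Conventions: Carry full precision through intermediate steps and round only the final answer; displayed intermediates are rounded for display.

single-mesh involute tooth geometry (18T wheel at module 4.912)
pitch radius r_p = m·N/2 = 4.912·18/2 = 44.208000
base radius r_b = r_p·cos α = 44.208000·cos 21.334° = 41.178669
roll angle φ = 38.229° = 0.66722192 rad
x = r_b·(cos φ + φ·sin φ) = 49.349537
y = r_b·(sin φ − φ·cos φ) = 3.898551

x=49.349537 y=3.898551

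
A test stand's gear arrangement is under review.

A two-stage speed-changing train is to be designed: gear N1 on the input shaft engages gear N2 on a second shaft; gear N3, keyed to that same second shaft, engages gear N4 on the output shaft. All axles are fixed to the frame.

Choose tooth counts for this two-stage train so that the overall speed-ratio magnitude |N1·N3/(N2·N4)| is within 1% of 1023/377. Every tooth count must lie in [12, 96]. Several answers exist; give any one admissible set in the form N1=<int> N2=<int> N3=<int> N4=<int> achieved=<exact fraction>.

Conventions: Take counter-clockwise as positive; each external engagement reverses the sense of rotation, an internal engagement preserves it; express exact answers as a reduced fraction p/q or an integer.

N1=31 N2=13 N3=33 N4=29 achieved=1023/377

design class (target 1023/377): fixed-axis compound train
target = 1023/377 in lowest terms: an exact hit needs N1·N3 = k·1023 and N2·N4 = k·377 for one integer k, every count in [12, 96]; additionally prefer no 1:1 stage (N1 ≠ N2, N3 ≠ N4)
k = 1: N1·N3 = 1023 = 31·33, N2·N4 = 377 = 13·29
achieved = 31·33/(13·29) = 1023/377; |achieved − target| = 0 ≤ 1023/37700 ✓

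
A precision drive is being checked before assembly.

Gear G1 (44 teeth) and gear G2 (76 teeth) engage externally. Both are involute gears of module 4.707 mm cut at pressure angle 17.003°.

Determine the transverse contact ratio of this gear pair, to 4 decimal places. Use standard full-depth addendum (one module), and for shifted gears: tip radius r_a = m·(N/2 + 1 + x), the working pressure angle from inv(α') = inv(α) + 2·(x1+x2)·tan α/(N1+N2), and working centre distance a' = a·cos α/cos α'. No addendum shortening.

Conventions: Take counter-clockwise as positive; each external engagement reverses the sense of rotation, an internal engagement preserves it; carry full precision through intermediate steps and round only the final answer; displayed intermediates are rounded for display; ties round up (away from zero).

1.9666

single-mesh involute tooth geometry (44T engaging 76T at module 4.707)
base radii: r_b1 = 99.027597, r_b2 = 171.047668
tip radii: r_a1 = 108.261000, r_a2 = 183.573000
no profile shift: α' = α, a' = a
action lengths: √(r_a1²−r_b1²) = 43.749047, √(r_a2²−r_b2²) = 66.646392
base pitch p_b = π·m·cos α = 14.141108
CR = (43.749047 + 66.646392 − 282.420000·sin 17.00300°)/14.141108 = 1.966584
contact ratio ≈ 1.9666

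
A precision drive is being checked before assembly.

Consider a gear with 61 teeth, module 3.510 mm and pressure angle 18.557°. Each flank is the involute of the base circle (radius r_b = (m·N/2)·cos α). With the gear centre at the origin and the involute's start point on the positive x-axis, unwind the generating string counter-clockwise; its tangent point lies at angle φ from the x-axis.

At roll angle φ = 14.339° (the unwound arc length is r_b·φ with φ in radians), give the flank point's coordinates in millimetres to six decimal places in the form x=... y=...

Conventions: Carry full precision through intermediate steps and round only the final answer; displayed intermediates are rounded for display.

x=104.617554 y=0.526943

class = single-mesh tooth geometry [base-circle involute, m = 3.510, 61T]
pitch radius r_p = m·N/2 = 3.510·61/2 = 107.055000
base radius r_b = r_p·cos α = 107.055000·cos 18.557° = 101.488945
roll angle φ = 14.339° = 0.25026276 rad
x = r_b·(cos φ + φ·sin φ) = 104.617554
y = r_b·(sin φ − φ·cos φ) = 0.526943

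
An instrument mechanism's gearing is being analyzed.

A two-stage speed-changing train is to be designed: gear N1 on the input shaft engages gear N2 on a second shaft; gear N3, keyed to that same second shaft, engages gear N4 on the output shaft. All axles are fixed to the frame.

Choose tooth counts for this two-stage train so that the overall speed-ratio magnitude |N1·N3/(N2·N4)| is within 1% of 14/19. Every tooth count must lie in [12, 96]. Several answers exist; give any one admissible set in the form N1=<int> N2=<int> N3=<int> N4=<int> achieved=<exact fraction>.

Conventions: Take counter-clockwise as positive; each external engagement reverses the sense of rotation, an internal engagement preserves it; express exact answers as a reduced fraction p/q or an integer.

N1=12 N2=19 N3=14 N4=12 achieved=14/19

2-stage fixed-axis compound train for ratio 14/19
target = 14/19 in lowest terms: an exact hit needs N1·N3 = k·14 and N2·N4 = k·19 for one integer k, every count in [12, 96]; additionally prefer no 1:1 stage (N1 ≠ N2, N3 ≠ N4)
k = 1…11: no 1:1-free in-range split of k·14 and k·19 into factor pairs; take k = 12
k = 12: N1·N3 = 168 = 12·14, N2·N4 = 228 = 19·12
achieved = 12·14/(19·12) = 14/19; |achieved − target| = 0 ≤ 7/950 ✓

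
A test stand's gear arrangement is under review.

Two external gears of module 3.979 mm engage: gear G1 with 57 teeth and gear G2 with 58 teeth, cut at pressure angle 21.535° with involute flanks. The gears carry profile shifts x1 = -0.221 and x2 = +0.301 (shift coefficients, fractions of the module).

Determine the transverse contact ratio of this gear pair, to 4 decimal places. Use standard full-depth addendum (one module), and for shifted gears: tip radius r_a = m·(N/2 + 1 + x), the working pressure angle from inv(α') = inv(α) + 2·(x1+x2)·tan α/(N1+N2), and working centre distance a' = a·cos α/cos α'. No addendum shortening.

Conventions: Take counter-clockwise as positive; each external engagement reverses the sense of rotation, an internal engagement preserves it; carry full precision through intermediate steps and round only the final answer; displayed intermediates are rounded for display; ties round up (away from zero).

recognized (one external pair, fixed centres): single-mesh tooth geometry, m = 3.979, N1 = 57, N2 = 58
base radii: r_b1 = 105.485339, r_b2 = 107.335959
tip radii: r_a1 = 116.501141, r_a2 = 120.567679
inv(α') = inv(21.535°) + 2·(-0.221+0.301)·tan α/(57+58) = 0.01930867  ⇒  α' = 21.73496°
a' = a·cos α / cos α' = 228.7925·cos 21.535°/cos 21.73496° = 229.109417
action lengths: √(r_a1²−r_b1²) = 49.450571, √(r_a2²−r_b2²) = 54.914088
base pitch p_b = π·m·cos α = 11.627788
CR = (49.450571 + 54.914088 − 229.109417·sin 21.73496°)/11.627788 = 1.678938
contact ratio ≈ 1.6789

1.6789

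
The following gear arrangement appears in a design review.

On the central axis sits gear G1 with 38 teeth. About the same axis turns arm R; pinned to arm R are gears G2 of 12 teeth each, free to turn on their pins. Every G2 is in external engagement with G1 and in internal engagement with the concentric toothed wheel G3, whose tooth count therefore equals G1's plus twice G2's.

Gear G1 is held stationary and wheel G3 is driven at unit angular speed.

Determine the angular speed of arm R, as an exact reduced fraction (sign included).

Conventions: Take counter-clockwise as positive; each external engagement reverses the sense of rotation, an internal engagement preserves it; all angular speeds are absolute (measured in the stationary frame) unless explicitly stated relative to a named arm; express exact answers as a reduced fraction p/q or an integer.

31/50

planetary set (38T centre, 12T on arm, 62T internal) — Willis relation
ring teeth: 38 + 2·12 = 62
38(ω_sun−ω_arm) = −62(ω_ring−ω_arm),  ω_sun = 0, ω_ring = 1
38(0−ω_arm) = −62(1−ω_arm)  ⇒  100·ω_arm = 62  ⇒  ω_arm = 31/50
exact speed ratio = 31/50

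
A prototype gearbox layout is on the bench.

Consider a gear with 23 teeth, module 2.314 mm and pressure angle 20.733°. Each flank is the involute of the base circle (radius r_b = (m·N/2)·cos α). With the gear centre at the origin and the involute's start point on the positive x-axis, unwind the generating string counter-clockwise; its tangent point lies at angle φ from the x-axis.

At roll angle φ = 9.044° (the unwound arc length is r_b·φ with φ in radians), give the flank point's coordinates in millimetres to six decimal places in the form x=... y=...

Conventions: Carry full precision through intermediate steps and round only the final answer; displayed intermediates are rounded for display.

recognized (one wheel, involute flank): single-mesh tooth geometry, m = 2.314, N = 23
pitch radius r_p = m·N/2 = 2.314·23/2 = 26.611000
base radius r_b = r_p·cos α = 26.611000·cos 20.733° = 24.887679
roll angle φ = 9.044° = 0.15784758 rad
x = r_b·(cos φ + φ·sin φ) = 25.195800
y = r_b·(sin φ − φ·cos φ) = 0.032546

x=25.195800 y=0.032546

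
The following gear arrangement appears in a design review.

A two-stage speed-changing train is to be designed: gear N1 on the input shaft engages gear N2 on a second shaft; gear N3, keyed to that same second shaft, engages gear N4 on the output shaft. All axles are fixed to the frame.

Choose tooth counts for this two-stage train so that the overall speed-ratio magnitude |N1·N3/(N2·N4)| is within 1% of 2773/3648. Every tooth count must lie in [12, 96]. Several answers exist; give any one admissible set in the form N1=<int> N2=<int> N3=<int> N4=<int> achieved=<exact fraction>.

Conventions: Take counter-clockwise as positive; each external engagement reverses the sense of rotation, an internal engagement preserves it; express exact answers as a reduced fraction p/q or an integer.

class = fixed-axis compound train [2-stage, 2773/3648 wanted]
target = 2773/3648 in lowest terms: an exact hit needs N1·N3 = k·2773 and N2·N4 = k·3648 for one integer k, every count in [12, 96]; additionally prefer no 1:1 stage (N1 ≠ N2, N3 ≠ N4)
k = 1: N1·N3 = 2773 = 47·59, N2·N4 = 3648 = 38·96
achieved = 47·59/(38·96) = 2773/3648; |achieved − target| = 0 ≤ 2773/364800 ✓

N1=47 N2=38 N3=59 N4=96 achieved=2773/3648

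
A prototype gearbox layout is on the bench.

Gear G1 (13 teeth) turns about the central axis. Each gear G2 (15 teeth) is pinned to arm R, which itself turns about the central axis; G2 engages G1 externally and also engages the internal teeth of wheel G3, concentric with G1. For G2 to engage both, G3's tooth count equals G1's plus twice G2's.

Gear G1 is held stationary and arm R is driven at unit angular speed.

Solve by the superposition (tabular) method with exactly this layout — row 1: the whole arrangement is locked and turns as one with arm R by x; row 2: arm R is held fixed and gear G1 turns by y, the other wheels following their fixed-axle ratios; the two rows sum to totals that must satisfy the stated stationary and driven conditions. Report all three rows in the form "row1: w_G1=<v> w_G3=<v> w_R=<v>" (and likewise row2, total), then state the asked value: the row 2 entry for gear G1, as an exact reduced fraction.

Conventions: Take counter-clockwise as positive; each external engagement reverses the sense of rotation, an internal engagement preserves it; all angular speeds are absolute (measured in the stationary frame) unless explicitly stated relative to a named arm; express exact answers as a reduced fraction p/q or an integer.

row1: w_G1=1 w_G3=1 w_R=1
row2: w_G1=-1 w_G3=13/43 w_R=0
total: w_G1=0 w_G3=56/43 w_R=1
asked value: -1

recognized (axles ride arm R): planetary set, 13/15/43 teeth
row 1 (train locked, turned with arm): all members turn x
row 2 — arm fixed, fixed-axis ratios: sun y, ring −(13/43)·y, arm 0
boundary: total ω_sun = x + y = 0 and total ω_arm = x = 1  ⇒  y = -1, x = 1
row 2 ring = −(13/43)·(-1) = 13/43
totals (row 1 + row 2): sun 1 + (-1) = 0, ring 1 + 13/43 = 56/43, arm 1 + 0 = 1
asked cell (row2, sun) = -1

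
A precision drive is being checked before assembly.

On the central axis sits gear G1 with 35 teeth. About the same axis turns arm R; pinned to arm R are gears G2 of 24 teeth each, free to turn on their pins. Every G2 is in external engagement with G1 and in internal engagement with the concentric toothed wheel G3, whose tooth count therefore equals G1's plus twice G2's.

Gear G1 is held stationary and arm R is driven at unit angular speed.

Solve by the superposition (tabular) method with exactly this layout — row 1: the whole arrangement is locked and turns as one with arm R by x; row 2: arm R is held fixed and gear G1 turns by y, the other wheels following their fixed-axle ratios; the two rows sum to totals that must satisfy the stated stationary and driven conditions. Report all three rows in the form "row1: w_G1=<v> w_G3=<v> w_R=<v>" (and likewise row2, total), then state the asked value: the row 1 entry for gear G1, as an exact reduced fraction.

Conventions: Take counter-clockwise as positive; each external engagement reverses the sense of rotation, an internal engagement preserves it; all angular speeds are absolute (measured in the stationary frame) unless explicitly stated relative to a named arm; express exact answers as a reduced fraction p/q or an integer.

row1: w_G1=1 w_G3=1 w_R=1
row2: w_G1=-1 w_G3=35/83 w_R=0
total: w_G1=0 w_G3=118/83 w_R=1
asked value: 1

class = planetary set [G3 = 35+2·24 = 83; Willis about the carrier]
superposition row 1 [locked train]: every member turns x
row 2 — arm fixed, fixed-axis ratios: sun y, ring −(35/83)·y, arm 0
boundary: total ω_sun = x + y = 0 and total ω_arm = x = 1  ⇒  y = -1, x = 1
row 2 ring = −(35/83)·(-1) = 35/83
totals (row 1 + row 2): sun 1 + (-1) = 0, ring 1 + 35/83 = 118/83, arm 1 + 0 = 1
asked cell (row1, sun) = 1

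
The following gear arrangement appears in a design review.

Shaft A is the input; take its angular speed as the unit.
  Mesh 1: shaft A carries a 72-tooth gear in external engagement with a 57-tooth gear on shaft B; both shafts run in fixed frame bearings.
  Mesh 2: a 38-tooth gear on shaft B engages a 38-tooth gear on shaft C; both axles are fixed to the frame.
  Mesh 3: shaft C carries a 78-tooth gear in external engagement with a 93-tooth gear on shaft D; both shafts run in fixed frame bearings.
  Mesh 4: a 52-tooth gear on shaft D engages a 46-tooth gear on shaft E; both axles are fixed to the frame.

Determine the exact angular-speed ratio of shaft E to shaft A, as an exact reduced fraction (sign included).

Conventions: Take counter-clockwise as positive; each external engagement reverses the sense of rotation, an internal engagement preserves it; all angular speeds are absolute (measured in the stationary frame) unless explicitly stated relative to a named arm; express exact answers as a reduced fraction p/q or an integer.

16224/13547

class = fixed-axis compound train [4 meshes; 4 ratios multiply, 4 sense flips]
mesh 1 [72T→57T]: running ratio 24/19, sense −
mesh 2 [38T→38T]: running ratio 24/19, sense +
mesh 3 [78T→93T]: running ratio 624/589, sense −
mesh 4 [52T→46T]: running ratio 16224/13547, sense +
ω_out/ω_in = 16224/13547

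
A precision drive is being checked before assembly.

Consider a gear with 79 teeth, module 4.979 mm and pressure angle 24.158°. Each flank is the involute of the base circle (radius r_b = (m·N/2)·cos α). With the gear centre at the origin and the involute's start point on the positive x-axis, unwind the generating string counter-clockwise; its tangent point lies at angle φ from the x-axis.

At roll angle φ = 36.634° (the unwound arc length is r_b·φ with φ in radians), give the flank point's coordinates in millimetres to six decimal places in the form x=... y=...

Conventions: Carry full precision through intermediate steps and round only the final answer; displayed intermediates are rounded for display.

x=212.461511 y=15.005091

single-mesh involute tooth geometry (79T wheel at module 4.979)
pitch radius r_p = m·N/2 = 4.979·79/2 = 196.670500
base radius r_b = r_p·cos α = 196.670500·cos 24.158° = 179.446168
roll angle φ = 36.634° = 0.63938392 rad
x = r_b·(cos φ + φ·sin φ) = 212.461511
y = r_b·(sin φ − φ·cos φ) = 15.005091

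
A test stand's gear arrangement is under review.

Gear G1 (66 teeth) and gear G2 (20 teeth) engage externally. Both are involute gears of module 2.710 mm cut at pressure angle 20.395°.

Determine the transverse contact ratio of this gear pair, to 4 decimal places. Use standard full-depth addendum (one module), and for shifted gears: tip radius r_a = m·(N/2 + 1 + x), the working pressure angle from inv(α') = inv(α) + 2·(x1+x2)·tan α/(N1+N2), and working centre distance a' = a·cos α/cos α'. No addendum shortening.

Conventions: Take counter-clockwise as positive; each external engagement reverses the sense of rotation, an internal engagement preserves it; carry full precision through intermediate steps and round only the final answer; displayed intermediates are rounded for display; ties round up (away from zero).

topology: single-mesh involute geometry — m = 2.710, 66T/20T pair
base radii: r_b1 = 83.823848, r_b2 = 25.401166
tip radii: r_a1 = 92.140000, r_a2 = 29.810000
no profile shift: α' = α, a' = a
action lengths: √(r_a1²−r_b1²) = 38.253654, √(r_a2²−r_b2²) = 15.601822
base pitch p_b = π·m·cos α = 7.980012
CR = (38.253654 + 15.601822 − 116.530000·sin 20.39500°)/7.980012 = 1.659886
contact ratio ≈ 1.6599

1.6599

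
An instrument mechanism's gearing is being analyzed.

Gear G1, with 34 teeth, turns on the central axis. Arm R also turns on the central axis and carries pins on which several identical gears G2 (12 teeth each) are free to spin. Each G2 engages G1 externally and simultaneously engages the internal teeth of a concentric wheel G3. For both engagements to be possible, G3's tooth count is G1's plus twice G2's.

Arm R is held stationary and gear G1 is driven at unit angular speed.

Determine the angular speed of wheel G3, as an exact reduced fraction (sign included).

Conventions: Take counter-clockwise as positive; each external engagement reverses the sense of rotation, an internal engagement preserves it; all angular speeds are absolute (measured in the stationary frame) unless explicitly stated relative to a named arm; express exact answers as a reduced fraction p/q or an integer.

class = planetary set [G3 = 34+2·12 = 58; Willis about the carrier]
ring teeth: 34 + 2·12 = 58
34(ω_sun−ω_arm) = −58(ω_ring−ω_arm),  ω_arm = 0, ω_sun = 1
ω_ring = 0 − (34/58)(1−0) = -17/29
exact speed ratio = -17/29

-17/29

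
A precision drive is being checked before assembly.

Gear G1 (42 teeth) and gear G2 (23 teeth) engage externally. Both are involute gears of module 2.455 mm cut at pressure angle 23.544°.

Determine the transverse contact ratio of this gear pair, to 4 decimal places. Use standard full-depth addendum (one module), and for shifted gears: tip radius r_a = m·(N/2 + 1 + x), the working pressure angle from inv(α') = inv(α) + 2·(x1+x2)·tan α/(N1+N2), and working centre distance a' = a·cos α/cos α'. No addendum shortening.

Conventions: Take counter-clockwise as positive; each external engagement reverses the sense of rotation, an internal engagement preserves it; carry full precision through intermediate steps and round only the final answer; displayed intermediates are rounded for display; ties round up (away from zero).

1.5211

topology: single-mesh involute geometry — m = 2.455, 42T/23T pair
base radii: r_b1 = 47.263231, r_b2 = 25.882246
tip radii: r_a1 = 54.010000, r_a2 = 30.687500
no profile shift: α' = α, a' = a
action lengths: √(r_a1²−r_b1²) = 26.139378, √(r_a2²−r_b2²) = 16.487329
base pitch p_b = π·m·cos α = 7.070563
CR = (26.139378 + 16.487329 − 79.787500·sin 23.54400°)/7.070563 = 1.521143
contact ratio ≈ 1.5211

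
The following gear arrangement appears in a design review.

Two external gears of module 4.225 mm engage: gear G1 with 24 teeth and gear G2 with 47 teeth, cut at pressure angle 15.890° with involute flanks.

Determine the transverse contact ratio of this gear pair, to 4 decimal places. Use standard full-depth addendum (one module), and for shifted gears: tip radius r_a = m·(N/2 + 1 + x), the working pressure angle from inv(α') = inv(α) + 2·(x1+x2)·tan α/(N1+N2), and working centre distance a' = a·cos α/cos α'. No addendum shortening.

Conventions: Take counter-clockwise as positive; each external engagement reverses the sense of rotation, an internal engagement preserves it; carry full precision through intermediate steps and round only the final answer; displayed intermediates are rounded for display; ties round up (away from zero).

single-mesh involute tooth geometry (24T engaging 47T at module 4.225)
base radii: r_b1 = 48.762708, r_b2 = 95.493636
tip radii: r_a1 = 54.925000, r_a2 = 103.512500
no profile shift: α' = α, a' = a
action lengths: √(r_a1²−r_b1²) = 25.277538, √(r_a2²−r_b2²) = 39.947504
base pitch p_b = π·m·cos α = 12.766047
CR = (25.277538 + 39.947504 − 149.987500·sin 15.89000°)/12.766047 = 1.892501
contact ratio ≈ 1.8925

1.8925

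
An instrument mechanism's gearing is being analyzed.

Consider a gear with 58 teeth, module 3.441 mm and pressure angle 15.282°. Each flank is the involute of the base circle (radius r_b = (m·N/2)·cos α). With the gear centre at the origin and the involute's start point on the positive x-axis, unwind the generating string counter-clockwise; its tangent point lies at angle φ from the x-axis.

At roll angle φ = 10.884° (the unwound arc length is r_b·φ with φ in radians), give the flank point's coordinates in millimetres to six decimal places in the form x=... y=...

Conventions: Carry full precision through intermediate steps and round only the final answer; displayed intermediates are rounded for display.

x=97.981651 y=0.219158

class = single-mesh tooth geometry [base-circle involute, m = 3.441, 58T]
pitch radius r_p = m·N/2 = 3.441·58/2 = 99.789000
base radius r_b = r_p·cos α = 99.789000·cos 15.282° = 96.260488
roll angle φ = 10.884° = 0.18996164 rad
x = r_b·(cos φ + φ·sin φ) = 97.981651
y = r_b·(sin φ − φ·cos φ) = 0.219158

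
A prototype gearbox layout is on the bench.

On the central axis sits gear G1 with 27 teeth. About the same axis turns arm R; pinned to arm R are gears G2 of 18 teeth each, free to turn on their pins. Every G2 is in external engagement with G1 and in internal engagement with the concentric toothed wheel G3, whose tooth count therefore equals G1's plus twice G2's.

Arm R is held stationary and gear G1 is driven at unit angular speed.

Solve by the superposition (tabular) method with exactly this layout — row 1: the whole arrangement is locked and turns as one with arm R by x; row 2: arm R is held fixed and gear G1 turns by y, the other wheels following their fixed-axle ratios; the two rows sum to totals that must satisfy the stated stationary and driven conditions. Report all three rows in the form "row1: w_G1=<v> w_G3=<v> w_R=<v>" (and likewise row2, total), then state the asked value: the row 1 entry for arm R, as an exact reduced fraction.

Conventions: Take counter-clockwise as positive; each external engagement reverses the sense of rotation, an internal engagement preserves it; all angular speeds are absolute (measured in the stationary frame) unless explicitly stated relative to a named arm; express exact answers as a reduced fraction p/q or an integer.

class = planetary set [G3 = 27+2·18 = 63; Willis about the carrier]
row 1: whole set turns with the arm by x
superposition row 2 [arm held]: sun y, ring −(27/63)·y, arm 0
boundary: total ω_arm = x = 0 and total ω_sun = x + y = 1  ⇒  y = 1, x = 0
row 2 ring = −(27/63)·1 = -3/7
totals (row 1 + row 2): sun 0 + 1 = 1, ring 0 + (-3/7) = -3/7, arm 0 + 0 = 0
asked cell (row1, arm) = 0

row1: w_G1=0 w_G3=0 w_R=0
row2: w_G1=1 w_G3=-3/7 w_R=0
total: w_G1=1 w_G3=-3/7 w_R=0
asked value: 0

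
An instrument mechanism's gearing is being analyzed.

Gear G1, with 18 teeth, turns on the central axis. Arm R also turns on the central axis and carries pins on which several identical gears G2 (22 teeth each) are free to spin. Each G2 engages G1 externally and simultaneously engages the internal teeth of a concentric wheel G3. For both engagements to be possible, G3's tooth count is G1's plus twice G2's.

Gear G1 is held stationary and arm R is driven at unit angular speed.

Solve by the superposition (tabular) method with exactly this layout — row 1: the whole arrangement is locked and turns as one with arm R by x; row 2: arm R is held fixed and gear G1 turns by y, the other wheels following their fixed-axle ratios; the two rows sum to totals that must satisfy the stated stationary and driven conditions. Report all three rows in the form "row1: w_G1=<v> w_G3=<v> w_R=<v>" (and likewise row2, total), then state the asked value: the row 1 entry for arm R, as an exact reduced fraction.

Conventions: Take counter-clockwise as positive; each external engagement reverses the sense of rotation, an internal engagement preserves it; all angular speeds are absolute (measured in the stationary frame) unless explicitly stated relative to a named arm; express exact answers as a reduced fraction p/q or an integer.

class = planetary set [G3 = 18+2·22 = 62; Willis about the carrier]
row 1 — lock + rotate with arm: ω_sun = ω_ring = ω_arm = x
row 2: sun turns y, ring = −(18/62)·y, arm 0
boundary: total ω_sun = x + y = 0 and total ω_arm = x = 1  ⇒  y = -1, x = 1
row 2 ring = −(18/62)·(-1) = 9/31
totals (row 1 + row 2): sun 1 + (-1) = 0, ring 1 + 9/31 = 40/31, arm 1 + 0 = 1
asked cell (row1, arm) = 1

row1: w_G1=1 w_G3=1 w_R=1
row2: w_G1=-1 w_G3=9/31 w_R=0
total: w_G1=0 w_G3=40/31 w_R=1
asked value: 1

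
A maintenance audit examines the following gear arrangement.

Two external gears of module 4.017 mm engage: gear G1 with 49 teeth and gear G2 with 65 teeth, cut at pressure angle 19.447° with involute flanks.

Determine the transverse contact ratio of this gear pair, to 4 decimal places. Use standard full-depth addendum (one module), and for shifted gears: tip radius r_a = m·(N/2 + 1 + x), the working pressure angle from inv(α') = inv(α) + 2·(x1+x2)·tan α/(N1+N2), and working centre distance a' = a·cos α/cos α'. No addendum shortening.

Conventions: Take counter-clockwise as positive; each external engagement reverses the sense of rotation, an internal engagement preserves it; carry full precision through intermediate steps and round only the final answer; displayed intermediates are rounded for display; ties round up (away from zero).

1.8055

recognized (one external pair, fixed centres): single-mesh tooth geometry, m = 4.017, N1 = 49, N2 = 65
base radii: r_b1 = 92.801826, r_b2 = 123.104463
tip radii: r_a1 = 102.433500, r_a2 = 134.569500
no profile shift: α' = α, a' = a
action lengths: √(r_a1²−r_b1²) = 43.364076, √(r_a2²−r_b2²) = 54.352936
base pitch p_b = π·m·cos α = 11.899818
CR = (43.364076 + 54.352936 − 228.969000·sin 19.44700°)/11.899818 = 1.805513
contact ratio ≈ 1.8055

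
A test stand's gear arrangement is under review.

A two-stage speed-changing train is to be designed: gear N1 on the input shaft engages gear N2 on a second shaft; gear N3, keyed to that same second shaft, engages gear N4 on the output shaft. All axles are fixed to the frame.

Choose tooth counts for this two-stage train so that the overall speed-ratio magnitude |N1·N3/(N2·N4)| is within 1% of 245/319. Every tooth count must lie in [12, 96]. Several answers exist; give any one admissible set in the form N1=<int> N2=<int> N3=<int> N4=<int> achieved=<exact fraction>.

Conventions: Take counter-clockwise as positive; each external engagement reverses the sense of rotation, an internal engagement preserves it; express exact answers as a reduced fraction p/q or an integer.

N1=14 N2=22 N3=35 N4=29 achieved=245/319

class = fixed-axis compound train [2-stage, 245/319 wanted]
target = 245/319 in lowest terms: an exact hit needs N1·N3 = k·245 and N2·N4 = k·319 for one integer k, every count in [12, 96]; additionally prefer no 1:1 stage (N1 ≠ N2, N3 ≠ N4)
k = 1: no 1:1-free in-range split of k·245 and k·319 into factor pairs; take k = 2
k = 2: N1·N3 = 490 = 14·35, N2·N4 = 638 = 22·29
achieved = 14·35/(22·29) = 245/319; |achieved − target| = 0 ≤ 49/6380 ✓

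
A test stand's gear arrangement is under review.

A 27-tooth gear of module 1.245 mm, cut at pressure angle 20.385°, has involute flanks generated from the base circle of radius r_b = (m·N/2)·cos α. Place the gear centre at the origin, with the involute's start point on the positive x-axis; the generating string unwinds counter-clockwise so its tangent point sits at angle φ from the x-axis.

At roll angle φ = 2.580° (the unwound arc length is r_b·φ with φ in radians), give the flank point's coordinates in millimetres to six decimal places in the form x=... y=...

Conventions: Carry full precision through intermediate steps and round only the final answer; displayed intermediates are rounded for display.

x=15.770865 y=0.000479

recognized (one wheel, involute flank): single-mesh tooth geometry, m = 1.245, N = 27
pitch radius r_p = m·N/2 = 1.245·27/2 = 16.807500
base radius r_b = r_p·cos α = 16.807500·cos 20.385° = 15.754900
roll angle φ = 2.580° = 0.04502949 rad
x = r_b·(cos φ + φ·sin φ) = 15.770865
y = r_b·(sin φ − φ·cos φ) = 0.000479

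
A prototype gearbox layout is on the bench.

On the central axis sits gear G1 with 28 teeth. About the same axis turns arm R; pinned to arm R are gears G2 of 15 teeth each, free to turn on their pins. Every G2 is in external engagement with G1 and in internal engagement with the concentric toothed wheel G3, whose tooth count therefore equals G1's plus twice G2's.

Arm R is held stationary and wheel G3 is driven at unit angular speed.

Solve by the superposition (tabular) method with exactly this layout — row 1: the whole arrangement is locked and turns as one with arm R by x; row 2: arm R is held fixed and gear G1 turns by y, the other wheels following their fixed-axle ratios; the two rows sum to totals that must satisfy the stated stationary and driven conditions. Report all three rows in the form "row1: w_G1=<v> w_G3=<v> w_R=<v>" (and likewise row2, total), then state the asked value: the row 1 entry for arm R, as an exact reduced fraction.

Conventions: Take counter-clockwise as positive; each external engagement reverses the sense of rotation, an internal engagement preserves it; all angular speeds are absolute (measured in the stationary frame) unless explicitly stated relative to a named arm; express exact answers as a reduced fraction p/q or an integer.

recognized (axles ride arm R): planetary set, 28/15/58 teeth
row 1: whole set turns with the arm by x
row 2 — arm fixed, fixed-axis ratios: sun y, ring −(28/58)·y, arm 0
boundary: total ω_arm = x = 0 and total ω_ring = x − (28/58)·y = 1  ⇒  y = -29/14, x = 0
row 2 ring = −(28/58)·(-29/14) = 1
totals (row 1 + row 2): sun 0 + (-29/14) = -29/14, ring 0 + 1 = 1, arm 0 + 0 = 0
asked cell (row1, arm) = 0

row1: w_G1=0 w_G3=0 w_R=0
row2: w_G1=-29/14 w_G3=1 w_R=0
total: w_G1=-29/14 w_G3=1 w_R=0
asked value: 0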